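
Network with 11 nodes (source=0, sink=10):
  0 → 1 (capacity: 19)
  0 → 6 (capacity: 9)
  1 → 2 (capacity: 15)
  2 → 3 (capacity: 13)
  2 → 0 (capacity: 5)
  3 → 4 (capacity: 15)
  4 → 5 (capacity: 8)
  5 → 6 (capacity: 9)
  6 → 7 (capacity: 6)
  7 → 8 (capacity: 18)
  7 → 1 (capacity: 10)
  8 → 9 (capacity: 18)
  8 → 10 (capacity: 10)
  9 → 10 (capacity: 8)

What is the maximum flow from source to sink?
Maximum flow = 6

Max flow: 6

Flow assignment:
  0 → 1: 11/19
  1 → 2: 11/15
  2 → 3: 6/13
  2 → 0: 5/5
  3 → 4: 6/15
  4 → 5: 6/8
  5 → 6: 6/9
  6 → 7: 6/6
  7 → 8: 6/18
  8 → 10: 6/10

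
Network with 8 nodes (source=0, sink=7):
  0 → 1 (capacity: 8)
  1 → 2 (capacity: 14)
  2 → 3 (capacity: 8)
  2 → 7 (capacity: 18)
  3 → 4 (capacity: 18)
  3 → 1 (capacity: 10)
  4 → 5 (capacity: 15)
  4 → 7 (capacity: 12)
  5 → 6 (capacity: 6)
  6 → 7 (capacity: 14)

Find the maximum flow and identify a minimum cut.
Max flow = 8, Min cut edges: (0,1)

Maximum flow: 8
Minimum cut: (0,1)
Partition: S = [0], T = [1, 2, 3, 4, 5, 6, 7]

Max-flow min-cut theorem verified: both equal 8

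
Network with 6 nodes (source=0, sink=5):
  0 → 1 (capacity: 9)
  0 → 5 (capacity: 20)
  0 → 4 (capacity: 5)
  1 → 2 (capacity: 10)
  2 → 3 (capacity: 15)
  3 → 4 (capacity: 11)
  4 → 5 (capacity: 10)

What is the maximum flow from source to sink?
Maximum flow = 30

Max flow: 30

Flow assignment:
  0 → 1: 9/9
  0 → 5: 20/20
  0 → 4: 1/5
  1 → 2: 9/10
  2 → 3: 9/15
  3 → 4: 9/11
  4 → 5: 10/10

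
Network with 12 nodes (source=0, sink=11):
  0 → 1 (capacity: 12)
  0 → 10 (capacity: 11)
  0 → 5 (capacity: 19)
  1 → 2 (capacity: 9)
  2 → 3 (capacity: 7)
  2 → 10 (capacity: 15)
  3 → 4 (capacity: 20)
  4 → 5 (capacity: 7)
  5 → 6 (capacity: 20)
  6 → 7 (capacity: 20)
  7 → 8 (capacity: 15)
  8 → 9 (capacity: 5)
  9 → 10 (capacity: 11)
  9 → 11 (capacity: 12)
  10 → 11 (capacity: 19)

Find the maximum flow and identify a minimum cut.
Max flow = 24, Min cut edges: (8,9), (10,11)

Maximum flow: 24
Minimum cut: (8,9), (10,11)
Partition: S = [0, 1, 2, 3, 4, 5, 6, 7, 8, 10], T = [9, 11]

Max-flow min-cut theorem verified: both equal 24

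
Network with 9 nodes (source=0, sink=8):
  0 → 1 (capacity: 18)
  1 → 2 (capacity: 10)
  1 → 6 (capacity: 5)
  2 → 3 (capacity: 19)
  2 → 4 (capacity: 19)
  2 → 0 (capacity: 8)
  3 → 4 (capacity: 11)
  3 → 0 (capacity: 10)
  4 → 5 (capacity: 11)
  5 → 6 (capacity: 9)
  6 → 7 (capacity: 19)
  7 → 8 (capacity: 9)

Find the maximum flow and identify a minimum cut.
Max flow = 9, Min cut edges: (7,8)

Maximum flow: 9
Minimum cut: (7,8)
Partition: S = [0, 1, 2, 3, 4, 5, 6, 7], T = [8]

Max-flow min-cut theorem verified: both equal 9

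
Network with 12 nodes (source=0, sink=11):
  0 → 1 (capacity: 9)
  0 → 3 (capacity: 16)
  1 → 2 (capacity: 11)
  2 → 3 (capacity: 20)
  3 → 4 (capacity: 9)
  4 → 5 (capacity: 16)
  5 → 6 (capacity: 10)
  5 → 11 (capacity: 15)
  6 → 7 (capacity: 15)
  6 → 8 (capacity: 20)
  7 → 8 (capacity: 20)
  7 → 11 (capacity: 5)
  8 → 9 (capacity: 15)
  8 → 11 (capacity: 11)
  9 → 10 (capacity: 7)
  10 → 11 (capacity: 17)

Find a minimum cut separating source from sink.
Min cut value = 9, edges: (3,4)

Min cut value: 9
Partition: S = [0, 1, 2, 3], T = [4, 5, 6, 7, 8, 9, 10, 11]
Cut edges: (3,4)

By max-flow min-cut theorem, max flow = min cut = 9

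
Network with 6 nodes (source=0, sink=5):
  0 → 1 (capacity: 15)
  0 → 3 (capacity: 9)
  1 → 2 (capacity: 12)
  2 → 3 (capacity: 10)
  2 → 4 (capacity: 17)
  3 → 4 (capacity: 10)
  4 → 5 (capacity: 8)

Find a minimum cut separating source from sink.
Min cut value = 8, edges: (4,5)

Min cut value: 8
Partition: S = [0, 1, 2, 3, 4], T = [5]
Cut edges: (4,5)

By max-flow min-cut theorem, max flow = min cut = 8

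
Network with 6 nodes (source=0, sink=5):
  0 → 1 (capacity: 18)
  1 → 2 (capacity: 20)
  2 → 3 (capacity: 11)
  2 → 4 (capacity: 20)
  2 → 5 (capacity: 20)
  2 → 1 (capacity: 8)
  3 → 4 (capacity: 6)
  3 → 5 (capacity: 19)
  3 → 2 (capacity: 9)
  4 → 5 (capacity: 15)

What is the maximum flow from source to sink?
Maximum flow = 18

Max flow: 18

Flow assignment:
  0 → 1: 18/18
  1 → 2: 18/20
  2 → 5: 18/20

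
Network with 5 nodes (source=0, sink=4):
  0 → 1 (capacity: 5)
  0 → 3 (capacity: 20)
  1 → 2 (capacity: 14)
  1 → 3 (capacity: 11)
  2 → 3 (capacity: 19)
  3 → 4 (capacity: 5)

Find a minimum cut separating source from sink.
Min cut value = 5, edges: (3,4)

Min cut value: 5
Partition: S = [0, 1, 2, 3], T = [4]
Cut edges: (3,4)

By max-flow min-cut theorem, max flow = min cut = 5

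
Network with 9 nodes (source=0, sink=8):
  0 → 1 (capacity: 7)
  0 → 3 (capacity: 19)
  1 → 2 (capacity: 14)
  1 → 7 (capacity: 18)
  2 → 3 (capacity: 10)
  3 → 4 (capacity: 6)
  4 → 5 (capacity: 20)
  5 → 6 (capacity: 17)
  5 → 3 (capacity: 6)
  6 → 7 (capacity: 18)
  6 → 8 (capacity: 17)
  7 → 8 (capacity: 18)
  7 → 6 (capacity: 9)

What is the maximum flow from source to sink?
Maximum flow = 13

Max flow: 13

Flow assignment:
  0 → 1: 7/7
  0 → 3: 6/19
  1 → 7: 7/18
  3 → 4: 6/6
  4 → 5: 6/20
  5 → 6: 6/17
  6 → 8: 6/17
  7 → 8: 7/18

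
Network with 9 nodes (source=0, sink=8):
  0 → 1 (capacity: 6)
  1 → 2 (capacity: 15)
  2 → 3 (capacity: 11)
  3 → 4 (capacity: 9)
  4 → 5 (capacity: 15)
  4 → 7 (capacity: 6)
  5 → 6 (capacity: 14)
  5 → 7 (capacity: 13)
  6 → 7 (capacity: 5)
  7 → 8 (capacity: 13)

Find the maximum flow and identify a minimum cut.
Max flow = 6, Min cut edges: (0,1)

Maximum flow: 6
Minimum cut: (0,1)
Partition: S = [0], T = [1, 2, 3, 4, 5, 6, 7, 8]

Max-flow min-cut theorem verified: both equal 6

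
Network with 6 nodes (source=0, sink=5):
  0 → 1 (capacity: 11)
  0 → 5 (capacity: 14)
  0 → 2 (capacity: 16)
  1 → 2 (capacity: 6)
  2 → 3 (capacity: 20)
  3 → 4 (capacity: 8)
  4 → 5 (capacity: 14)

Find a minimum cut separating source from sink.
Min cut value = 22, edges: (0,5), (3,4)

Min cut value: 22
Partition: S = [0, 1, 2, 3], T = [4, 5]
Cut edges: (0,5), (3,4)

By max-flow min-cut theorem, max flow = min cut = 22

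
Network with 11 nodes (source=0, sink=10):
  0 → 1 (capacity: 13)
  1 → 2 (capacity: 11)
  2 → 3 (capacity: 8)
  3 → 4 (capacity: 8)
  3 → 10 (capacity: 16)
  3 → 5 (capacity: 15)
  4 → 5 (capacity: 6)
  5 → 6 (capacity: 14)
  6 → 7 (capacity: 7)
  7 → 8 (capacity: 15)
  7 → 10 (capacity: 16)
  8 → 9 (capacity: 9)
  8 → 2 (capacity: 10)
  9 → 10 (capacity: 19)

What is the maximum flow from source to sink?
Maximum flow = 8

Max flow: 8

Flow assignment:
  0 → 1: 8/13
  1 → 2: 8/11
  2 → 3: 8/8
  3 → 10: 8/16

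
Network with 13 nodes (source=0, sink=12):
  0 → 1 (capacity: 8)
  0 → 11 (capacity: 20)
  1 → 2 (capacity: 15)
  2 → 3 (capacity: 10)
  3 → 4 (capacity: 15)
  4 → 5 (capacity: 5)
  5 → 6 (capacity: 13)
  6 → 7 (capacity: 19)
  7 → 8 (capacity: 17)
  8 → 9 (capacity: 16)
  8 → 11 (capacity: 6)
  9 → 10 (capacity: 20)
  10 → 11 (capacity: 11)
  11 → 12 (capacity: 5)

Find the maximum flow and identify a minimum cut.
Max flow = 5, Min cut edges: (11,12)

Maximum flow: 5
Minimum cut: (11,12)
Partition: S = [0, 1, 2, 3, 4, 5, 6, 7, 8, 9, 10, 11], T = [12]

Max-flow min-cut theorem verified: both equal 5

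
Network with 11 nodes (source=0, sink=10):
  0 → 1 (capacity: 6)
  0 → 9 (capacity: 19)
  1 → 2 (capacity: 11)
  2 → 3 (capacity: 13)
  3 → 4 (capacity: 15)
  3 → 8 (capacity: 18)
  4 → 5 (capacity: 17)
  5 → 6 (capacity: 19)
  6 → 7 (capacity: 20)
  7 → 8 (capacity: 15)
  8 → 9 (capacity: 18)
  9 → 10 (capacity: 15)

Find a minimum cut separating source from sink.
Min cut value = 15, edges: (9,10)

Min cut value: 15
Partition: S = [0, 1, 2, 3, 4, 5, 6, 7, 8, 9], T = [10]
Cut edges: (9,10)

By max-flow min-cut theorem, max flow = min cut = 15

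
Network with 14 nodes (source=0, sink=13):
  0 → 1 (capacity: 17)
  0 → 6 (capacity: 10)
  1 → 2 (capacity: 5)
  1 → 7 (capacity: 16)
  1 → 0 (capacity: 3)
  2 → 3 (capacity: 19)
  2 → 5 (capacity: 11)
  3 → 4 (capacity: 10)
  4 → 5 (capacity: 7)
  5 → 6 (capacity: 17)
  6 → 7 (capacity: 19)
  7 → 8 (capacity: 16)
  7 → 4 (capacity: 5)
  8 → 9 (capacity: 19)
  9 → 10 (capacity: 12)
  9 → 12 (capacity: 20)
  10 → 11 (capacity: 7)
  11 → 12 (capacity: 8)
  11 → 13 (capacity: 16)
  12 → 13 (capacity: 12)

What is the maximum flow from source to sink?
Maximum flow = 16

Max flow: 16

Flow assignment:
  0 → 1: 16/17
  1 → 7: 16/16
  7 → 8: 16/16
  8 → 9: 16/19
  9 → 10: 4/12
  9 → 12: 12/20
  10 → 11: 4/7
  11 → 13: 4/16
  12 → 13: 12/12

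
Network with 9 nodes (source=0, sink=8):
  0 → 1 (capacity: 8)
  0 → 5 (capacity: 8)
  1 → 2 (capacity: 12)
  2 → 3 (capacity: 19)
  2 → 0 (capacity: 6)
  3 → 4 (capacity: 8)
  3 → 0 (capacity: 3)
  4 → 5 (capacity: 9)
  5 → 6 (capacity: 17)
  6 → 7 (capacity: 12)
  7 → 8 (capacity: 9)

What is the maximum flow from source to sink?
Maximum flow = 9

Max flow: 9

Flow assignment:
  0 → 1: 8/8
  0 → 5: 1/8
  1 → 2: 8/12
  2 → 3: 8/19
  3 → 4: 8/8
  4 → 5: 8/9
  5 → 6: 9/17
  6 → 7: 9/12
  7 → 8: 9/9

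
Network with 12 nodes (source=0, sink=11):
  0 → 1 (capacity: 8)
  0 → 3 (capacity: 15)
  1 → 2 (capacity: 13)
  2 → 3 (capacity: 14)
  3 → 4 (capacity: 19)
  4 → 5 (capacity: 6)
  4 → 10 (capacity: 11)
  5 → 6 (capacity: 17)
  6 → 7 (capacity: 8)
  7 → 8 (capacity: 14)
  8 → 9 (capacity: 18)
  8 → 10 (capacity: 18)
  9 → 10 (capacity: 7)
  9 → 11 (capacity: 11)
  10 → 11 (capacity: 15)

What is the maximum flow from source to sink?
Maximum flow = 17

Max flow: 17

Flow assignment:
  0 → 1: 4/8
  0 → 3: 13/15
  1 → 2: 4/13
  2 → 3: 4/14
  3 → 4: 17/19
  4 → 5: 6/6
  4 → 10: 11/11
  5 → 6: 6/17
  6 → 7: 6/8
  7 → 8: 6/14
  8 → 9: 6/18
  9 → 11: 6/11
  10 → 11: 11/15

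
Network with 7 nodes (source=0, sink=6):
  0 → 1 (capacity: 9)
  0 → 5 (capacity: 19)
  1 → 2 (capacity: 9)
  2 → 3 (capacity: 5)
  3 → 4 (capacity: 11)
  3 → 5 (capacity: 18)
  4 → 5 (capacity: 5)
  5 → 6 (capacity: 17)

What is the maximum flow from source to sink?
Maximum flow = 17

Max flow: 17

Flow assignment:
  0 → 1: 5/9
  0 → 5: 12/19
  1 → 2: 5/9
  2 → 3: 5/5
  3 → 5: 5/18
  5 → 6: 17/17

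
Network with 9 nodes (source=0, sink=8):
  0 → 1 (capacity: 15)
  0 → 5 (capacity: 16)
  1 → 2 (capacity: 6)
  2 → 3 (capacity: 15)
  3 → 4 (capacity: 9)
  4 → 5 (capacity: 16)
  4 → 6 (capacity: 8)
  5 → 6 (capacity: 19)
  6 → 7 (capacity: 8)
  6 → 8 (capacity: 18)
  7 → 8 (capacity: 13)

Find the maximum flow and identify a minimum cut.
Max flow = 22, Min cut edges: (0,5), (1,2)

Maximum flow: 22
Minimum cut: (0,5), (1,2)
Partition: S = [0, 1], T = [2, 3, 4, 5, 6, 7, 8]

Max-flow min-cut theorem verified: both equal 22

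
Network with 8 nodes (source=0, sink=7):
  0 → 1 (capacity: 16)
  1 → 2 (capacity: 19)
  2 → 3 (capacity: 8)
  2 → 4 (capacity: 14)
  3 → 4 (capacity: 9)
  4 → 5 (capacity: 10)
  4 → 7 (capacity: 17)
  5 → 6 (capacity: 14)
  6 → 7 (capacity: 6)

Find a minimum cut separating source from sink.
Min cut value = 16, edges: (0,1)

Min cut value: 16
Partition: S = [0], T = [1, 2, 3, 4, 5, 6, 7]
Cut edges: (0,1)

By max-flow min-cut theorem, max flow = min cut = 16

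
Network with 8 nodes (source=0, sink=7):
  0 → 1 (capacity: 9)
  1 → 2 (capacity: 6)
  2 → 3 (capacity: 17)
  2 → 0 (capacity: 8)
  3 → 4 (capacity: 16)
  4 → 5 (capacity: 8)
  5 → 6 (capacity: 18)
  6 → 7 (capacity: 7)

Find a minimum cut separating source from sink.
Min cut value = 6, edges: (1,2)

Min cut value: 6
Partition: S = [0, 1], T = [2, 3, 4, 5, 6, 7]
Cut edges: (1,2)

By max-flow min-cut theorem, max flow = min cut = 6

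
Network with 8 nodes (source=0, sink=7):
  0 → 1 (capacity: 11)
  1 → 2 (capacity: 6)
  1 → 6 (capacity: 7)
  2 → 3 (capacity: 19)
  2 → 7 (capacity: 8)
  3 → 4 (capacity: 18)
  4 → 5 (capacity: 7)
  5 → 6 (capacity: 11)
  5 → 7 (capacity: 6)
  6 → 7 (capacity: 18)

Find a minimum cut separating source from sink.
Min cut value = 11, edges: (0,1)

Min cut value: 11
Partition: S = [0], T = [1, 2, 3, 4, 5, 6, 7]
Cut edges: (0,1)

By max-flow min-cut theorem, max flow = min cut = 11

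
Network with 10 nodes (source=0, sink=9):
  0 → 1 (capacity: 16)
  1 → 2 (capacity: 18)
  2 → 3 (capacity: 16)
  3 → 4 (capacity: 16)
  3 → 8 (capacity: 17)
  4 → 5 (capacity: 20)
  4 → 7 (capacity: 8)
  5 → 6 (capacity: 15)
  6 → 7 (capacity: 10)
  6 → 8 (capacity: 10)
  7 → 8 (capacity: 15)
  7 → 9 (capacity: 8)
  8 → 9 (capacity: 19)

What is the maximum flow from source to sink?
Maximum flow = 16

Max flow: 16

Flow assignment:
  0 → 1: 16/16
  1 → 2: 16/18
  2 → 3: 16/16
  3 → 8: 16/17
  8 → 9: 16/19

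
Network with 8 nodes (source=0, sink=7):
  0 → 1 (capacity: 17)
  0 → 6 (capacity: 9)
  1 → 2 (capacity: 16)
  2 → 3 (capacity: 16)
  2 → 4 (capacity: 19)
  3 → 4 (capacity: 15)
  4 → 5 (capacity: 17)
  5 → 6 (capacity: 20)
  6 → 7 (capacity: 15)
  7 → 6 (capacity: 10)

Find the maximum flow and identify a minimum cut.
Max flow = 15, Min cut edges: (6,7)

Maximum flow: 15
Minimum cut: (6,7)
Partition: S = [0, 1, 2, 3, 4, 5, 6], T = [7]

Max-flow min-cut theorem verified: both equal 15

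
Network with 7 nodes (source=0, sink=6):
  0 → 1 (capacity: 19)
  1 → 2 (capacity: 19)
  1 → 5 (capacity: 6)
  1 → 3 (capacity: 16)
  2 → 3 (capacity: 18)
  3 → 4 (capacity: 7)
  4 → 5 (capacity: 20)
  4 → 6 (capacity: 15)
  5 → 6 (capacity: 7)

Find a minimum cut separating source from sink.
Min cut value = 13, edges: (1,5), (3,4)

Min cut value: 13
Partition: S = [0, 1, 2, 3], T = [4, 5, 6]
Cut edges: (1,5), (3,4)

By max-flow min-cut theorem, max flow = min cut = 13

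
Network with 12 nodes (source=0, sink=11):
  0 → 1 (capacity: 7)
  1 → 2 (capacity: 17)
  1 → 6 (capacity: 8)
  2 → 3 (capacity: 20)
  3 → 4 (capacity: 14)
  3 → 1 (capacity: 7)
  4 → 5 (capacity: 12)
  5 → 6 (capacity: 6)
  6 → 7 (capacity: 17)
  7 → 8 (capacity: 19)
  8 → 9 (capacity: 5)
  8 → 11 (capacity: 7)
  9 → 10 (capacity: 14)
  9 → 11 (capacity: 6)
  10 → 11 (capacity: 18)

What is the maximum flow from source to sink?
Maximum flow = 7

Max flow: 7

Flow assignment:
  0 → 1: 7/7
  1 → 6: 7/8
  6 → 7: 7/17
  7 → 8: 7/19
  8 → 11: 7/7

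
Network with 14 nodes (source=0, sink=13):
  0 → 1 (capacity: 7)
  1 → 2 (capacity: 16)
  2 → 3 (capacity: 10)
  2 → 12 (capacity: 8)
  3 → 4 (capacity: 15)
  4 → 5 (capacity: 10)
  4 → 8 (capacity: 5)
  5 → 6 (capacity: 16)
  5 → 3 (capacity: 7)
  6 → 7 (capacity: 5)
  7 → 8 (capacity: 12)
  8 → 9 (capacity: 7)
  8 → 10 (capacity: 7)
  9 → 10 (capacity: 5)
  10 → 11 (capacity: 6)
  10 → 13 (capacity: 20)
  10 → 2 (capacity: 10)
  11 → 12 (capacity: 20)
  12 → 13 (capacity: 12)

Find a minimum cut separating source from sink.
Min cut value = 7, edges: (0,1)

Min cut value: 7
Partition: S = [0], T = [1, 2, 3, 4, 5, 6, 7, 8, 9, 10, 11, 12, 13]
Cut edges: (0,1)

By max-flow min-cut theorem, max flow = min cut = 7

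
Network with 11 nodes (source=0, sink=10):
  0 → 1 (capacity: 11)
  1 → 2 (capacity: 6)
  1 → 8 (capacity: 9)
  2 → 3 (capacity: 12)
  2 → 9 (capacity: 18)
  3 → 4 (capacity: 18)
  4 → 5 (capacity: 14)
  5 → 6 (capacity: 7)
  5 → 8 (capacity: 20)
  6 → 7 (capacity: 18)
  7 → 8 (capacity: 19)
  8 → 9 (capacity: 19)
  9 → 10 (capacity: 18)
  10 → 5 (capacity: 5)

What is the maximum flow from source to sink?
Maximum flow = 11

Max flow: 11

Flow assignment:
  0 → 1: 11/11
  1 → 2: 6/6
  1 → 8: 5/9
  2 → 9: 6/18
  8 → 9: 5/19
  9 → 10: 11/18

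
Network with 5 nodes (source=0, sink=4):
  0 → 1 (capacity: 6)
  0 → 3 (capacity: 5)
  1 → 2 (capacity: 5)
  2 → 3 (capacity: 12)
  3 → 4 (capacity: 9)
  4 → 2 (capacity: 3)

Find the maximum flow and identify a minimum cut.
Max flow = 9, Min cut edges: (3,4)

Maximum flow: 9
Minimum cut: (3,4)
Partition: S = [0, 1, 2, 3], T = [4]

Max-flow min-cut theorem verified: both equal 9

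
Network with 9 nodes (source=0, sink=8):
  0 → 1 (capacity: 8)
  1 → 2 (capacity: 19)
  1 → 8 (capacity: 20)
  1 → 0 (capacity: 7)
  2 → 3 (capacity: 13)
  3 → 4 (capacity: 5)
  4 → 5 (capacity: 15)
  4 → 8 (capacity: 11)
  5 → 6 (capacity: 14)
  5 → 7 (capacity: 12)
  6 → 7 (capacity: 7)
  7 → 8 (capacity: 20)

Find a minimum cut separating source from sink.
Min cut value = 8, edges: (0,1)

Min cut value: 8
Partition: S = [0], T = [1, 2, 3, 4, 5, 6, 7, 8]
Cut edges: (0,1)

By max-flow min-cut theorem, max flow = min cut = 8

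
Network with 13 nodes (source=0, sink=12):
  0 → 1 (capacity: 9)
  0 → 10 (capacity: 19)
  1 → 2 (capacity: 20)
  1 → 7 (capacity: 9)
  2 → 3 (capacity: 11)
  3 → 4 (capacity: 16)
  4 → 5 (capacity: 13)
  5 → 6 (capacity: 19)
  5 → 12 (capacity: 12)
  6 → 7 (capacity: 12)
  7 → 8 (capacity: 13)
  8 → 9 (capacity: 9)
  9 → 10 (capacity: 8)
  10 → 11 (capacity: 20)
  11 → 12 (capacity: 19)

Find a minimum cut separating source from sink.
Min cut value = 28, edges: (0,1), (11,12)

Min cut value: 28
Partition: S = [0, 6, 7, 8, 9, 10, 11], T = [1, 2, 3, 4, 5, 12]
Cut edges: (0,1), (11,12)

By max-flow min-cut theorem, max flow = min cut = 28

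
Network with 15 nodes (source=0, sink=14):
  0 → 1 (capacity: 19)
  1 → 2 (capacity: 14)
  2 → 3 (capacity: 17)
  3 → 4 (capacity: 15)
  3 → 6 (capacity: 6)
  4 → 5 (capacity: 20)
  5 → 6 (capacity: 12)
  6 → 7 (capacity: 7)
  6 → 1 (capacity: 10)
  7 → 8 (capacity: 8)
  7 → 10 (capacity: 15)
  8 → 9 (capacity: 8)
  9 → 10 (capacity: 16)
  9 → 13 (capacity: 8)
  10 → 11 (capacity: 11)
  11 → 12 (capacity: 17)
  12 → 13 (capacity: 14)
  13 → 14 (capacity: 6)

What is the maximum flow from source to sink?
Maximum flow = 6

Max flow: 6

Flow assignment:
  0 → 1: 6/19
  1 → 2: 14/14
  2 → 3: 14/17
  3 → 4: 8/15
  3 → 6: 6/6
  4 → 5: 8/20
  5 → 6: 8/12
  6 → 7: 6/7
  6 → 1: 8/10
  7 → 8: 6/8
  8 → 9: 6/8
  9 → 13: 6/8
  13 → 14: 6/6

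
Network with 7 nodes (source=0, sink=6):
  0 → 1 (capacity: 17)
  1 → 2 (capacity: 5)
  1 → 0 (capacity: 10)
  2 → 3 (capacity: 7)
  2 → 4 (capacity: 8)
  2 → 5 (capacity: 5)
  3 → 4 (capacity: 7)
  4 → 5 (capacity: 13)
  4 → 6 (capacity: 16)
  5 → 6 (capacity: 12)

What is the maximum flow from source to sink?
Maximum flow = 5

Max flow: 5

Flow assignment:
  0 → 1: 5/17
  1 → 2: 5/5
  2 → 4: 5/8
  4 → 6: 5/16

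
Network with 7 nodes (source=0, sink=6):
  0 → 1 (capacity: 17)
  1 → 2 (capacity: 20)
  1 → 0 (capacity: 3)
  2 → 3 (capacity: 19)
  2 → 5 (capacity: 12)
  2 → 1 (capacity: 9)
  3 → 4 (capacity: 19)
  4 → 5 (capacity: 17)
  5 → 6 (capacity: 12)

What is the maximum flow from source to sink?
Maximum flow = 12

Max flow: 12

Flow assignment:
  0 → 1: 12/17
  1 → 2: 12/20
  2 → 3: 5/19
  2 → 5: 7/12
  3 → 4: 5/19
  4 → 5: 5/17
  5 → 6: 12/12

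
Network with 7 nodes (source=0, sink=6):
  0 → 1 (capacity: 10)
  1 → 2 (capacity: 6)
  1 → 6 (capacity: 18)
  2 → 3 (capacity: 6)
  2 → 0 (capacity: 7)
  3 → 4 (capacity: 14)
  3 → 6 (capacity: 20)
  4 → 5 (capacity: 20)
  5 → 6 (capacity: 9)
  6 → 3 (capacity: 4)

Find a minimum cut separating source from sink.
Min cut value = 10, edges: (0,1)

Min cut value: 10
Partition: S = [0], T = [1, 2, 3, 4, 5, 6]
Cut edges: (0,1)

By max-flow min-cut theorem, max flow = min cut = 10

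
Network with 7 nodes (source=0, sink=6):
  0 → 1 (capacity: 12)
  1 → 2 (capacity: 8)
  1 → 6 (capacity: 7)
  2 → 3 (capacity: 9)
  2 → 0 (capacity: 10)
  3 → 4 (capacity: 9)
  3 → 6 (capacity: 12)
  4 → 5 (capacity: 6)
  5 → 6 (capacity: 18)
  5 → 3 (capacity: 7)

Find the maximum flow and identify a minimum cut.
Max flow = 12, Min cut edges: (0,1)

Maximum flow: 12
Minimum cut: (0,1)
Partition: S = [0], T = [1, 2, 3, 4, 5, 6]

Max-flow min-cut theorem verified: both equal 12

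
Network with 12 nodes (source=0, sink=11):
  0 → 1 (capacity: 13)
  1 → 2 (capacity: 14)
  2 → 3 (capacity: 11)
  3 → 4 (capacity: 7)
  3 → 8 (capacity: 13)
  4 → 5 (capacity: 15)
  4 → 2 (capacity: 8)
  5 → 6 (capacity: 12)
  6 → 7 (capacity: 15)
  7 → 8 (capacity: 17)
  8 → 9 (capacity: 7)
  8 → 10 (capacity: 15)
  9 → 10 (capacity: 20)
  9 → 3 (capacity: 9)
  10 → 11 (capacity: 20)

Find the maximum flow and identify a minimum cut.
Max flow = 11, Min cut edges: (2,3)

Maximum flow: 11
Minimum cut: (2,3)
Partition: S = [0, 1, 2], T = [3, 4, 5, 6, 7, 8, 9, 10, 11]

Max-flow min-cut theorem verified: both equal 11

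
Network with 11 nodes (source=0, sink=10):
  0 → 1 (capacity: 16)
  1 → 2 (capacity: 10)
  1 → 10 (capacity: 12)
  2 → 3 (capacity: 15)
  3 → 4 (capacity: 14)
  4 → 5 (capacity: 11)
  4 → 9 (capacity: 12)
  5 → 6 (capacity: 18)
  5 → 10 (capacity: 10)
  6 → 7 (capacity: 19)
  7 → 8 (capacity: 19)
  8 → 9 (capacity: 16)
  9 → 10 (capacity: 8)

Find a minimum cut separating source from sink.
Min cut value = 16, edges: (0,1)

Min cut value: 16
Partition: S = [0], T = [1, 2, 3, 4, 5, 6, 7, 8, 9, 10]
Cut edges: (0,1)

By max-flow min-cut theorem, max flow = min cut = 16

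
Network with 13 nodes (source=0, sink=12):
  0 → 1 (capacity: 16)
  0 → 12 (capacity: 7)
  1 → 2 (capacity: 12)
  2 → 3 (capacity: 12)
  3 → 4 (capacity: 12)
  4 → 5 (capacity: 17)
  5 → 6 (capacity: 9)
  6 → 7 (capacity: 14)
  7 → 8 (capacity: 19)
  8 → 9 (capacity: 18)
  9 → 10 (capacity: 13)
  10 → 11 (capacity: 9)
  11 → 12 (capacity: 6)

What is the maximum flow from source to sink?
Maximum flow = 13

Max flow: 13

Flow assignment:
  0 → 1: 6/16
  0 → 12: 7/7
  1 → 2: 6/12
  2 → 3: 6/12
  3 → 4: 6/12
  4 → 5: 6/17
  5 → 6: 6/9
  6 → 7: 6/14
  7 → 8: 6/19
  8 → 9: 6/18
  9 → 10: 6/13
  10 → 11: 6/9
  11 → 12: 6/6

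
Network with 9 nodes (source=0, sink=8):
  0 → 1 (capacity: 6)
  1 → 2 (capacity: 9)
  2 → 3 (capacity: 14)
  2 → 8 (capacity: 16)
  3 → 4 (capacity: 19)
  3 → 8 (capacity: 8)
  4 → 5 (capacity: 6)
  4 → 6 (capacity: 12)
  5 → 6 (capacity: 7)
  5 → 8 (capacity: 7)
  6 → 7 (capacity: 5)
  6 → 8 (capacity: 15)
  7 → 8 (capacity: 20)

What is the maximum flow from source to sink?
Maximum flow = 6

Max flow: 6

Flow assignment:
  0 → 1: 6/6
  1 → 2: 6/9
  2 → 8: 6/16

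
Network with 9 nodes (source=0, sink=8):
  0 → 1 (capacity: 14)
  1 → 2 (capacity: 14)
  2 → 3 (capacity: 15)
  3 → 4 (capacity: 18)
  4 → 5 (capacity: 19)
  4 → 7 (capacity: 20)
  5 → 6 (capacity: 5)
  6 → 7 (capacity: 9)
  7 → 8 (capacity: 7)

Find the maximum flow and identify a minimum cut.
Max flow = 7, Min cut edges: (7,8)

Maximum flow: 7
Minimum cut: (7,8)
Partition: S = [0, 1, 2, 3, 4, 5, 6, 7], T = [8]

Max-flow min-cut theorem verified: both equal 7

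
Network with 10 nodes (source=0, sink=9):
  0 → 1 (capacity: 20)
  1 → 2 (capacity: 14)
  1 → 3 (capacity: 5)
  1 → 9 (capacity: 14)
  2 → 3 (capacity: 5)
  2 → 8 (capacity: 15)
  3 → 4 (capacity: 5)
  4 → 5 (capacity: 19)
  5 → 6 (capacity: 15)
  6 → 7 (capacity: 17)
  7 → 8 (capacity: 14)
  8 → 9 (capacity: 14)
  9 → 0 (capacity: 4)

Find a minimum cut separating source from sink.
Min cut value = 20, edges: (0,1)

Min cut value: 20
Partition: S = [0], T = [1, 2, 3, 4, 5, 6, 7, 8, 9]
Cut edges: (0,1)

By max-flow min-cut theorem, max flow = min cut = 20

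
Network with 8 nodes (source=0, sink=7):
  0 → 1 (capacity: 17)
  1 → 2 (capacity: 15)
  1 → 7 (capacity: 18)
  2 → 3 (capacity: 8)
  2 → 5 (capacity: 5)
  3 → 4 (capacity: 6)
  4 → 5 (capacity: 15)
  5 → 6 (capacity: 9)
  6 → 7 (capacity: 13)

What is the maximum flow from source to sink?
Maximum flow = 17

Max flow: 17

Flow assignment:
  0 → 1: 17/17
  1 → 7: 17/18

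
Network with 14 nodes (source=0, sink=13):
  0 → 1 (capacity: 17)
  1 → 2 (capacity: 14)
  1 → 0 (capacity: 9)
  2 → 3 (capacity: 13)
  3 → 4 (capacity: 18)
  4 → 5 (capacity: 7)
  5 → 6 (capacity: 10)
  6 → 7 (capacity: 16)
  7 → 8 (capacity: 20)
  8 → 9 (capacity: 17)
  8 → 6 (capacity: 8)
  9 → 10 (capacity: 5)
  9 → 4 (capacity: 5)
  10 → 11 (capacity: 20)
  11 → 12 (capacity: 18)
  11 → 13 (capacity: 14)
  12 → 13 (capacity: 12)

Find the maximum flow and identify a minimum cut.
Max flow = 5, Min cut edges: (9,10)

Maximum flow: 5
Minimum cut: (9,10)
Partition: S = [0, 1, 2, 3, 4, 5, 6, 7, 8, 9], T = [10, 11, 12, 13]

Max-flow min-cut theorem verified: both equal 5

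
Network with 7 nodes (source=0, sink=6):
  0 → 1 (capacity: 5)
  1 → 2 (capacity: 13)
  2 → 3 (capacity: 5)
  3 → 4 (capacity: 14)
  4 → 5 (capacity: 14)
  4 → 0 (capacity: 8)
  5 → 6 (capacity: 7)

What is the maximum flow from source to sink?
Maximum flow = 5

Max flow: 5

Flow assignment:
  0 → 1: 5/5
  1 → 2: 5/13
  2 → 3: 5/5
  3 → 4: 5/14
  4 → 5: 5/14
  5 → 6: 5/7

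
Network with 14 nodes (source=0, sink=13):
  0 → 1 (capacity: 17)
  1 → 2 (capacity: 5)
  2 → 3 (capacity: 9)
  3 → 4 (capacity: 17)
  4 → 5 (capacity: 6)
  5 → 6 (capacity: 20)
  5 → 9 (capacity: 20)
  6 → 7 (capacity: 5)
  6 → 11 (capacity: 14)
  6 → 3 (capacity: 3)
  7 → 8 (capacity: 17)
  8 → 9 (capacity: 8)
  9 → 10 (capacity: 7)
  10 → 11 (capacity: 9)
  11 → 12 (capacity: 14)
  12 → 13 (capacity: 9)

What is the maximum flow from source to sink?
Maximum flow = 5

Max flow: 5

Flow assignment:
  0 → 1: 5/17
  1 → 2: 5/5
  2 → 3: 5/9
  3 → 4: 5/17
  4 → 5: 5/6
  5 → 6: 5/20
  6 → 11: 5/14
  11 → 12: 5/14
  12 → 13: 5/9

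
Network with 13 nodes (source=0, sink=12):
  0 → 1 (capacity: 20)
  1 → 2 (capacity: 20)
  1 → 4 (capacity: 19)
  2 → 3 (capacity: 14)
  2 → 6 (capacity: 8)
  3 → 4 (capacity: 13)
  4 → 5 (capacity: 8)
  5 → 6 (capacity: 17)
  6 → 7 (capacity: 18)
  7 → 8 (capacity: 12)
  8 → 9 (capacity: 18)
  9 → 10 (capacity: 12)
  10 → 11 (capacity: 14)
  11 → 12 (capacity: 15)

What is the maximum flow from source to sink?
Maximum flow = 12

Max flow: 12

Flow assignment:
  0 → 1: 12/20
  1 → 2: 4/20
  1 → 4: 8/19
  2 → 6: 4/8
  4 → 5: 8/8
  5 → 6: 8/17
  6 → 7: 12/18
  7 → 8: 12/12
  8 → 9: 12/18
  9 → 10: 12/12
  10 → 11: 12/14
  11 → 12: 12/15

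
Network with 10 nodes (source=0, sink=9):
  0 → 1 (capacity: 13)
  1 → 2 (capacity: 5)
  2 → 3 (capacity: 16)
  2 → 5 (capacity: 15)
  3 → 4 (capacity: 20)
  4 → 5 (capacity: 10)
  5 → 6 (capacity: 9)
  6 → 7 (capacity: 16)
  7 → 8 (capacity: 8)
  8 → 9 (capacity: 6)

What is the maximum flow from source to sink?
Maximum flow = 5

Max flow: 5

Flow assignment:
  0 → 1: 5/13
  1 → 2: 5/5
  2 → 5: 5/15
  5 → 6: 5/9
  6 → 7: 5/16
  7 → 8: 5/8
  8 → 9: 5/6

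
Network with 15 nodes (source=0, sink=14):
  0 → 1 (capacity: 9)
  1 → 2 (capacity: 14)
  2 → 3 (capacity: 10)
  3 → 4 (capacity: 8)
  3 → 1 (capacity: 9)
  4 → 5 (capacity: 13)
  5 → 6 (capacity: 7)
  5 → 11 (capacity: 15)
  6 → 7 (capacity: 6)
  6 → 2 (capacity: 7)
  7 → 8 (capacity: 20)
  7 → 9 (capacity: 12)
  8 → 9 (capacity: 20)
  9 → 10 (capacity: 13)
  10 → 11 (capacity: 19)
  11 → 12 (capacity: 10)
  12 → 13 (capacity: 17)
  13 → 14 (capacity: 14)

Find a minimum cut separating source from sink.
Min cut value = 8, edges: (3,4)

Min cut value: 8
Partition: S = [0, 1, 2, 3], T = [4, 5, 6, 7, 8, 9, 10, 11, 12, 13, 14]
Cut edges: (3,4)

By max-flow min-cut theorem, max flow = min cut = 8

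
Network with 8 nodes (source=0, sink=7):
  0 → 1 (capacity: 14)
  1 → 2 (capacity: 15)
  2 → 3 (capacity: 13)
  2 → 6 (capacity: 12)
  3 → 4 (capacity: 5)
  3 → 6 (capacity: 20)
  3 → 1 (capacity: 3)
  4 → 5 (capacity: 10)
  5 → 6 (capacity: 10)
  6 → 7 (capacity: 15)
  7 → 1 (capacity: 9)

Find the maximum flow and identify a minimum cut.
Max flow = 14, Min cut edges: (0,1)

Maximum flow: 14
Minimum cut: (0,1)
Partition: S = [0], T = [1, 2, 3, 4, 5, 6, 7]

Max-flow min-cut theorem verified: both equal 14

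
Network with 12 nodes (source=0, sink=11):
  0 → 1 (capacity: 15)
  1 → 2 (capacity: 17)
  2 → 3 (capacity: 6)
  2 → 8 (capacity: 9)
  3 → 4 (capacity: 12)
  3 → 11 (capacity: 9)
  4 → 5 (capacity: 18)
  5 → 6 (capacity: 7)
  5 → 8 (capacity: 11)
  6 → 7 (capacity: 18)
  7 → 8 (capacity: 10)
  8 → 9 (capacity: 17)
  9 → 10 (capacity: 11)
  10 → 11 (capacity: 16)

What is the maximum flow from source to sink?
Maximum flow = 15

Max flow: 15

Flow assignment:
  0 → 1: 15/15
  1 → 2: 15/17
  2 → 3: 6/6
  2 → 8: 9/9
  3 → 11: 6/9
  8 → 9: 9/17
  9 → 10: 9/11
  10 → 11: 9/16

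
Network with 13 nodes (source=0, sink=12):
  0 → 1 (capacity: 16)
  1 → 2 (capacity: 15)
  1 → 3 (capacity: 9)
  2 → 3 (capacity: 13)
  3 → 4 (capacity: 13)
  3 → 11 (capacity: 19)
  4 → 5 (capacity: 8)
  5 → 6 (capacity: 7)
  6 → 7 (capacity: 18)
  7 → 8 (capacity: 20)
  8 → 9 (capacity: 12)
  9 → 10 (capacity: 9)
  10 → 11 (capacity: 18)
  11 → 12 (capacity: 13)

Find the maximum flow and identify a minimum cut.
Max flow = 13, Min cut edges: (11,12)

Maximum flow: 13
Minimum cut: (11,12)
Partition: S = [0, 1, 2, 3, 4, 5, 6, 7, 8, 9, 10, 11], T = [12]

Max-flow min-cut theorem verified: both equal 13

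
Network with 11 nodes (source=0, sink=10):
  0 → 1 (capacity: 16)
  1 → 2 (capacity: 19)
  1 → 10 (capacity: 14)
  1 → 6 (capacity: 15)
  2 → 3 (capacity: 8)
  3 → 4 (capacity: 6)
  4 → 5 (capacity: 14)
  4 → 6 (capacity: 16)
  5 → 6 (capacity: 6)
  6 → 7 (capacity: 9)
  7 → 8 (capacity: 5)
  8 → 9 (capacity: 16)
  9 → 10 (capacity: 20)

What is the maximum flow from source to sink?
Maximum flow = 16

Max flow: 16

Flow assignment:
  0 → 1: 16/16
  1 → 10: 14/14
  1 → 6: 2/15
  6 → 7: 2/9
  7 → 8: 2/5
  8 → 9: 2/16
  9 → 10: 2/20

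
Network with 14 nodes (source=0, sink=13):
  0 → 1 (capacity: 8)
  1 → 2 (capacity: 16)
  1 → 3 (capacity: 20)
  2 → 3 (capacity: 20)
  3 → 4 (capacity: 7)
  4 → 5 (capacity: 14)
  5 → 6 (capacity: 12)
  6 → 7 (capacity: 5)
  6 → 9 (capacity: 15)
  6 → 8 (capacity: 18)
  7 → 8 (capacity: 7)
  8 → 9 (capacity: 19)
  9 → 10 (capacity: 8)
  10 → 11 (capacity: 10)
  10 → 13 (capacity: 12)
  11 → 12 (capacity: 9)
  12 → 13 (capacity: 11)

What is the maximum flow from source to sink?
Maximum flow = 7

Max flow: 7

Flow assignment:
  0 → 1: 7/8
  1 → 3: 7/20
  3 → 4: 7/7
  4 → 5: 7/14
  5 → 6: 7/12
  6 → 9: 7/15
  9 → 10: 7/8
  10 → 13: 7/12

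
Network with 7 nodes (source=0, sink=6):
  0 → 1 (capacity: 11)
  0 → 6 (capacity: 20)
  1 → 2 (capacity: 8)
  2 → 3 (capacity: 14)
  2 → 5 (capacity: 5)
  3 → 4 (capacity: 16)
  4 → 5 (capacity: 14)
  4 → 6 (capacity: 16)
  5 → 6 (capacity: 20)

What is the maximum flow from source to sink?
Maximum flow = 28

Max flow: 28

Flow assignment:
  0 → 1: 8/11
  0 → 6: 20/20
  1 → 2: 8/8
  2 → 3: 3/14
  2 → 5: 5/5
  3 → 4: 3/16
  4 → 6: 3/16
  5 → 6: 5/20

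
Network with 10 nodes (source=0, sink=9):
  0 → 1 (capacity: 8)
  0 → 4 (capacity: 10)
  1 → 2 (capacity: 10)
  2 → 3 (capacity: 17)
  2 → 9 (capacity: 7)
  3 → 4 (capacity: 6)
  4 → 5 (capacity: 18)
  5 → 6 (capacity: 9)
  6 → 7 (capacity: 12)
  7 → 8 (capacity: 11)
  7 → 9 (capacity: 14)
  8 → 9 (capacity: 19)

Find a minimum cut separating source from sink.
Min cut value = 16, edges: (2,9), (5,6)

Min cut value: 16
Partition: S = [0, 1, 2, 3, 4, 5], T = [6, 7, 8, 9]
Cut edges: (2,9), (5,6)

By max-flow min-cut theorem, max flow = min cut = 16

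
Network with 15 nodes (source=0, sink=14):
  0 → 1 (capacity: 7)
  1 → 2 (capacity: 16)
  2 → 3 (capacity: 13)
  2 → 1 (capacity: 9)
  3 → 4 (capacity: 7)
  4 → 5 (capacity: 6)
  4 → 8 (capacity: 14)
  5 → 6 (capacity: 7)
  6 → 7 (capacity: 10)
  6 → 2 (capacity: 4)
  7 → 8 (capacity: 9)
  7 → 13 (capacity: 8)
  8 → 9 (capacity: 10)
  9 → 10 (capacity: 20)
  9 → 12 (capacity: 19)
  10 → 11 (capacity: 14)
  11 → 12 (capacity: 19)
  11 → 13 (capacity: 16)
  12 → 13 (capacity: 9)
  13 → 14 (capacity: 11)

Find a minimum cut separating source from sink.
Min cut value = 7, edges: (3,4)

Min cut value: 7
Partition: S = [0, 1, 2, 3], T = [4, 5, 6, 7, 8, 9, 10, 11, 12, 13, 14]
Cut edges: (3,4)

By max-flow min-cut theorem, max flow = min cut = 7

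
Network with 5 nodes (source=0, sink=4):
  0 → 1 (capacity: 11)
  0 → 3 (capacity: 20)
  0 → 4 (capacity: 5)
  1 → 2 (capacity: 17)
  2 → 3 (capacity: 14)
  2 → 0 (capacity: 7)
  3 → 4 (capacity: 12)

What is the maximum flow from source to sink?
Maximum flow = 17

Max flow: 17

Flow assignment:
  0 → 1: 7/11
  0 → 3: 12/20
  0 → 4: 5/5
  1 → 2: 7/17
  2 → 0: 7/7
  3 → 4: 12/12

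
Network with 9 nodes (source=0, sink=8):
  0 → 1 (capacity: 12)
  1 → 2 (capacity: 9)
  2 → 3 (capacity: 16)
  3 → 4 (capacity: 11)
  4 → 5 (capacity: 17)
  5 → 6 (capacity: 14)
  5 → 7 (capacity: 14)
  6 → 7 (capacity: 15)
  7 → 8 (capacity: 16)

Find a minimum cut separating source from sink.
Min cut value = 9, edges: (1,2)

Min cut value: 9
Partition: S = [0, 1], T = [2, 3, 4, 5, 6, 7, 8]
Cut edges: (1,2)

By max-flow min-cut theorem, max flow = min cut = 9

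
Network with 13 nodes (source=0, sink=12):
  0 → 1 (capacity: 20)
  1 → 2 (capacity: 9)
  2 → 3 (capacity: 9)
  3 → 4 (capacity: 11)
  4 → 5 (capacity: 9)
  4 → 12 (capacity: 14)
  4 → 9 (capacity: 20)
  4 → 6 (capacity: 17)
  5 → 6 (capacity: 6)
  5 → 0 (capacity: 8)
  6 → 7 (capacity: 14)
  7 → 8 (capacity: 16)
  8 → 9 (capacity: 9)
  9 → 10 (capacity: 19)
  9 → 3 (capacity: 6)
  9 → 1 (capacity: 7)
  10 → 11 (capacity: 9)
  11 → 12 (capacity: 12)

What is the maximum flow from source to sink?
Maximum flow = 9

Max flow: 9

Flow assignment:
  0 → 1: 9/20
  1 → 2: 9/9
  2 → 3: 9/9
  3 → 4: 9/11
  4 → 12: 9/14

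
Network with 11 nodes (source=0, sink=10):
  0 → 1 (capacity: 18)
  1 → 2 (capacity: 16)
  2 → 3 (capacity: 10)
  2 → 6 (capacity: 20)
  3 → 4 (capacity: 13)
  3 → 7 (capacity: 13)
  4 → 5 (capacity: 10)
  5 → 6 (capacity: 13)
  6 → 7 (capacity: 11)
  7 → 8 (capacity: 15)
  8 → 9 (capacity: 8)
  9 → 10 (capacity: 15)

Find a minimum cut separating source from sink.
Min cut value = 8, edges: (8,9)

Min cut value: 8
Partition: S = [0, 1, 2, 3, 4, 5, 6, 7, 8], T = [9, 10]
Cut edges: (8,9)

By max-flow min-cut theorem, max flow = min cut = 8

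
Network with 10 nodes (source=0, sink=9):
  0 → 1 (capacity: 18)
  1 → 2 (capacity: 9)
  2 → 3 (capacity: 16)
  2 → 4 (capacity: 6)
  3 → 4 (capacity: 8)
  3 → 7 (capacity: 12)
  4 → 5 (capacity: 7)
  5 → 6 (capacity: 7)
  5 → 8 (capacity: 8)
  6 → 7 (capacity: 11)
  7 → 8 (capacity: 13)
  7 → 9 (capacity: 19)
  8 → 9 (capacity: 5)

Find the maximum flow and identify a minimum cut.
Max flow = 9, Min cut edges: (1,2)

Maximum flow: 9
Minimum cut: (1,2)
Partition: S = [0, 1], T = [2, 3, 4, 5, 6, 7, 8, 9]

Max-flow min-cut theorem verified: both equal 9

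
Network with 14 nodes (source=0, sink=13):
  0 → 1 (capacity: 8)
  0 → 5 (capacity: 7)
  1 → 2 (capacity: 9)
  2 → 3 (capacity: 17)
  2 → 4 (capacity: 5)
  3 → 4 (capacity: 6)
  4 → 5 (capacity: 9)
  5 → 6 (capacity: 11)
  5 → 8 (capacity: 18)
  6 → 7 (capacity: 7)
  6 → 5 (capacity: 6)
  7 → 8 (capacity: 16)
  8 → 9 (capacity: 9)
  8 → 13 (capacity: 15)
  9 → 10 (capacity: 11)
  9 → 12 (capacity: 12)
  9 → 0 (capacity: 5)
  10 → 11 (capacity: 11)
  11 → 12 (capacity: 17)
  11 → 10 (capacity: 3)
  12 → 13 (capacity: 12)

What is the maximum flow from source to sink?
Maximum flow = 15

Max flow: 15

Flow assignment:
  0 → 1: 8/8
  0 → 5: 7/7
  1 → 2: 8/9
  2 → 3: 3/17
  2 → 4: 5/5
  3 → 4: 3/6
  4 → 5: 8/9
  5 → 8: 15/18
  8 → 13: 15/15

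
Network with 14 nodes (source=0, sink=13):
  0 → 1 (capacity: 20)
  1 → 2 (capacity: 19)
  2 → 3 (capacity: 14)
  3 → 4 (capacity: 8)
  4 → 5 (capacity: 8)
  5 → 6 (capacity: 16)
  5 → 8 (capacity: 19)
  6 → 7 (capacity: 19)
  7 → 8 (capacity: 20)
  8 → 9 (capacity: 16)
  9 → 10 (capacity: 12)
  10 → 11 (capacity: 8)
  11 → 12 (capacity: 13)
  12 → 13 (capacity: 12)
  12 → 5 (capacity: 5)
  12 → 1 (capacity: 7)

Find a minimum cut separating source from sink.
Min cut value = 8, edges: (10,11)

Min cut value: 8
Partition: S = [0, 1, 2, 3, 4, 5, 6, 7, 8, 9, 10], T = [11, 12, 13]
Cut edges: (10,11)

By max-flow min-cut theorem, max flow = min cut = 8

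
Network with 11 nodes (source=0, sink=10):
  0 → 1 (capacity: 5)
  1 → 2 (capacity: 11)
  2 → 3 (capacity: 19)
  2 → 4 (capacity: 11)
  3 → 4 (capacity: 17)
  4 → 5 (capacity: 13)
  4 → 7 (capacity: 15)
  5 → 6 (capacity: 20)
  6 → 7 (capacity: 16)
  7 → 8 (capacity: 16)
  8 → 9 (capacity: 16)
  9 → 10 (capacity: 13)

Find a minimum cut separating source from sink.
Min cut value = 5, edges: (0,1)

Min cut value: 5
Partition: S = [0], T = [1, 2, 3, 4, 5, 6, 7, 8, 9, 10]
Cut edges: (0,1)

By max-flow min-cut theorem, max flow = min cut = 5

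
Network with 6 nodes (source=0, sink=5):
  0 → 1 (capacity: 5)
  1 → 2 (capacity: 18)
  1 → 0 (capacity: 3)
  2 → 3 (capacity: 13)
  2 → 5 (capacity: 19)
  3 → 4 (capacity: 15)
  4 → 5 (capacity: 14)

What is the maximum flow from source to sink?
Maximum flow = 5

Max flow: 5

Flow assignment:
  0 → 1: 5/5
  1 → 2: 5/18
  2 → 5: 5/19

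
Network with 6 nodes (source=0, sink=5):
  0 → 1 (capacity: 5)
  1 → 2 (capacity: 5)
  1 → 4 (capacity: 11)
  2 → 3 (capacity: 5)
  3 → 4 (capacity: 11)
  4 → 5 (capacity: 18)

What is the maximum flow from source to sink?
Maximum flow = 5

Max flow: 5

Flow assignment:
  0 → 1: 5/5
  1 → 4: 5/11
  4 → 5: 5/18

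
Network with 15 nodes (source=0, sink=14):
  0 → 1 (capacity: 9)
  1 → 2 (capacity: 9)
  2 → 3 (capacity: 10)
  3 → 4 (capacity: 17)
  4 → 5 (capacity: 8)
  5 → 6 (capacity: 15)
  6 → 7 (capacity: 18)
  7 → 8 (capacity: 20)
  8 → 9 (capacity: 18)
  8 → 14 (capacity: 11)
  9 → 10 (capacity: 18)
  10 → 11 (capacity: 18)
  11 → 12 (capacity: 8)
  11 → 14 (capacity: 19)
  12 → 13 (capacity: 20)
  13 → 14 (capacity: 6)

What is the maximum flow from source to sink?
Maximum flow = 8

Max flow: 8

Flow assignment:
  0 → 1: 8/9
  1 → 2: 8/9
  2 → 3: 8/10
  3 → 4: 8/17
  4 → 5: 8/8
  5 → 6: 8/15
  6 → 7: 8/18
  7 → 8: 8/20
  8 → 14: 8/11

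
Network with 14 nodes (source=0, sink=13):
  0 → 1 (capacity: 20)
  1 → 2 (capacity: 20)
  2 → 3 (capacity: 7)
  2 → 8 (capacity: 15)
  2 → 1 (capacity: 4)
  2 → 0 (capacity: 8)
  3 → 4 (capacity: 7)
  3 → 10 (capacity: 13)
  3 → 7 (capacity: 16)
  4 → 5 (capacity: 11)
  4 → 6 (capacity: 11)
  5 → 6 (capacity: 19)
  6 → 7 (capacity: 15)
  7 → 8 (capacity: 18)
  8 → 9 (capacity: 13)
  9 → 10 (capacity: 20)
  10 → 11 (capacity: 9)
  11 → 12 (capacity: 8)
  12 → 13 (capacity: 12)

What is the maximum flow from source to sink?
Maximum flow = 8

Max flow: 8

Flow assignment:
  0 → 1: 16/20
  1 → 2: 16/20
  2 → 8: 8/15
  2 → 0: 8/8
  8 → 9: 8/13
  9 → 10: 8/20
  10 → 11: 8/9
  11 → 12: 8/8
  12 → 13: 8/12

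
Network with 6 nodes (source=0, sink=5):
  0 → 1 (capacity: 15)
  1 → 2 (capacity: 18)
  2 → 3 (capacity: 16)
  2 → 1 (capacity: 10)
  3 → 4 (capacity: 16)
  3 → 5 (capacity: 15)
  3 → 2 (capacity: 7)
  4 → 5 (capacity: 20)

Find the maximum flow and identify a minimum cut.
Max flow = 15, Min cut edges: (0,1)

Maximum flow: 15
Minimum cut: (0,1)
Partition: S = [0], T = [1, 2, 3, 4, 5]

Max-flow min-cut theorem verified: both equal 15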